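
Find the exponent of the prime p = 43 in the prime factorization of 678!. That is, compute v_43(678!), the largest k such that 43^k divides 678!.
v_43(678!) = 15

Legendre's formula: v_p(n!) = Σ_{k ≥ 1} ⌊n / p^k⌋. For p = 43, n = 678, the terms are:
  ⌊678/43^1⌋ = ⌊678/43⌋ = 15
(the next term ⌊678/43^2⌋ = 0, terminating the sum). Summing: v_43(678!) = 15 = 15.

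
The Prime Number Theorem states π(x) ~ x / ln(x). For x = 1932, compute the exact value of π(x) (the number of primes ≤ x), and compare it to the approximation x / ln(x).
π(1932) = 294;  x/ln(x) ≈ 255.34;  relative error ≈ 13.15%.

Directly count primes up to 1932: π(1932) = 294. The PNT approximation gives 1932/ln(1932) ≈ 1932/7.56631 ≈ 255.34. Relative error (π(x) − x/ln(x)) / π(x) ≈ 13.15%; the approximation is known to undercount slightly (Li(x) is a better estimate).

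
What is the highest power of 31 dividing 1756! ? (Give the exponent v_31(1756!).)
v_31(1756!) = 57

Legendre's formula: v_p(n!) = Σ_{k ≥ 1} ⌊n / p^k⌋. For p = 31, n = 1756, the terms are:
  ⌊1756/31^1⌋ = ⌊1756/31⌋ = 56
  ⌊1756/31^2⌋ = ⌊1756/961⌋ = 1
(the next term ⌊1756/31^3⌋ = 0, terminating the sum). Summing: v_31(1756!) = 56 + 1 = 57.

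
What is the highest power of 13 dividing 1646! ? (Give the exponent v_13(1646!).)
v_13(1646!) = 135

Legendre's formula: v_p(n!) = Σ_{k ≥ 1} ⌊n / p^k⌋. For p = 13, n = 1646, the terms are:
  ⌊1646/13^1⌋ = ⌊1646/13⌋ = 126
  ⌊1646/13^2⌋ = ⌊1646/169⌋ = 9
(the next term ⌊1646/13^3⌋ = 0, terminating the sum). Summing: v_13(1646!) = 126 + 9 = 135.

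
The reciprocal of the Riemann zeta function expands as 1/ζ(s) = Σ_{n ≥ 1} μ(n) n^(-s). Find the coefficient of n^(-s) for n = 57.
μ(57) = 1

Factor n = 57 = 3 · 19. μ(n) = 0 if any exponent ≥ 2 (not squarefree); otherwise μ(n) = (−1)^{ω(n)} where ω(n) is the number of distinct prime factors. Applying: μ(57) = 1.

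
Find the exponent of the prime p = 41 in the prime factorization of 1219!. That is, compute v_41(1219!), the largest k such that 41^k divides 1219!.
v_41(1219!) = 29

Legendre's formula: v_p(n!) = Σ_{k ≥ 1} ⌊n / p^k⌋. For p = 41, n = 1219, the terms are:
  ⌊1219/41^1⌋ = ⌊1219/41⌋ = 29
(the next term ⌊1219/41^2⌋ = 0, terminating the sum). Summing: v_41(1219!) = 29 = 29.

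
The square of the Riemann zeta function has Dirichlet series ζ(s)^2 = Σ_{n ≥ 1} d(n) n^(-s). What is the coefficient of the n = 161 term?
d(161) = 4

ζ(s)^2 = (Σ 1/m^s)(Σ 1/k^s). The coefficient of 1/n^s in the product is the number of ordered pairs (m, k) with mk = n, which equals d(n). For n = 161, divisors are [1, 7, 23, 161], so d(161) = 4.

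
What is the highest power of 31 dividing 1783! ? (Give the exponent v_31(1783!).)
v_31(1783!) = 58

Legendre's formula: v_p(n!) = Σ_{k ≥ 1} ⌊n / p^k⌋. For p = 31, n = 1783, the terms are:
  ⌊1783/31^1⌋ = ⌊1783/31⌋ = 57
  ⌊1783/31^2⌋ = ⌊1783/961⌋ = 1
(the next term ⌊1783/31^3⌋ = 0, terminating the sum). Summing: v_31(1783!) = 57 + 1 = 58.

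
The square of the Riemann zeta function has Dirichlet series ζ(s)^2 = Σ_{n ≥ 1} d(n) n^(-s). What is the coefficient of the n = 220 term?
d(220) = 12

ζ(s)^2 = (Σ 1/m^s)(Σ 1/k^s). The coefficient of 1/n^s in the product is the number of ordered pairs (m, k) with mk = n, which equals d(n). For n = 220, divisors are [1, 2, 4, 5, 10, 11, 20, 22, 44, 55, 110, 220], so d(220) = 12.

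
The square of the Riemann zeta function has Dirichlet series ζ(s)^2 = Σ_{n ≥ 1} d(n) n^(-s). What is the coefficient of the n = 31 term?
d(31) = 2

ζ(s)^2 = (Σ 1/m^s)(Σ 1/k^s). The coefficient of 1/n^s in the product is the number of ordered pairs (m, k) with mk = n, which equals d(n). For n = 31, divisors are [1, 31], so d(31) = 2.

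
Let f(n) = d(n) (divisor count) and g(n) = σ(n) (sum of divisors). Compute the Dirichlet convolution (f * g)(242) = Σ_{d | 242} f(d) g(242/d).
(d * σ)(242) = 800

Divisors of 242: [1, 2, 11, 22, 121, 242]. For each d | 242:
  d = 1: d(1) · σ(242/1) = 1 · 399 = 399
  d = 2: d(2) · σ(242/2) = 2 · 133 = 266
  d = 11: d(11) · σ(242/11) = 2 · 36 = 72
  d = 22: d(22) · σ(242/22) = 4 · 12 = 48
  d = 121: d(121) · σ(242/121) = 3 · 3 = 9
  d = 242: d(242) · σ(242/242) = 6 · 1 = 6
Summing: (d * σ)(242) = 399 + 266 + 72 + 48 + 9 + 6 = 800.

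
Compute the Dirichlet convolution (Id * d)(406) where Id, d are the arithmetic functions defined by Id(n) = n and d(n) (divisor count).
(Id * d)(406) = 1116

Divisors of 406: [1, 2, 7, 14, 29, 58, 203, 406]. For each d | 406:
  d = 1: Id(1) · d(406/1) = 1 · 8 = 8
  d = 2: Id(2) · d(406/2) = 2 · 4 = 8
  d = 7: Id(7) · d(406/7) = 7 · 4 = 28
  d = 14: Id(14) · d(406/14) = 14 · 2 = 28
  d = 29: Id(29) · d(406/29) = 29 · 4 = 116
  d = 58: Id(58) · d(406/58) = 58 · 2 = 116
  d = 203: Id(203) · d(406/203) = 203 · 2 = 406
  d = 406: Id(406) · d(406/406) = 406 · 1 = 406
Summing: (Id * d)(406) = 8 + 8 + 28 + 28 + 116 + 116 + 406 + 406 = 1116.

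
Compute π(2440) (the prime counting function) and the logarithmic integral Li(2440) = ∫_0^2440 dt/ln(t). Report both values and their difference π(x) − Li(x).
π(2440) = 361;  Li(2440) ≈ 371.93;  π(x) − Li(x) ≈ -10.93.

Direct count of primes ≤ 2440 gives π(2440) = 361. Numerical evaluation of the logarithmic integral gives Li(2440) ≈ 371.93. The difference π(x) − Li(x) ≈ -10.93 is typically negative for small/moderate x (Li(x) overestimates), though Littlewood's theorem shows this sign changes infinitely often.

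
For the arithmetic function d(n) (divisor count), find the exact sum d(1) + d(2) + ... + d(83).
Σ_{n ≤ 83} d(n) = 379

Compute d(n) for each 1 ≤ n ≤ 83: d(1) = 1, d(2) = 2, d(3) = 2, d(4) = 3, d(5) = 2, d(6) = 4, d(7) = 2, d(8) = 4, d(9) = 3, d(10) = 4, d(11) = 2, d(12) = 6, d(13) = 2, d(14) = 4, d(15) = 4, d(16) = 5, d(17) = 2, d(18) = 6, d(19) = 2, d(20) = 6, d(21) = 4, d(22) = 4, d(23) = 2, d(24) = 8, d(25) = 3, d(26) = 4, d(27) = 4, d(28) = 6, d(29) = 2, d(30) = 8, d(31) = 2, d(32) = 6, d(33) = 4, d(34) = 4, d(35) = 4, d(36) = 9, d(37) = 2, d(38) = 4, d(39) = 4, d(40) = 8, d(41) = 2, d(42) = 8, d(43) = 2, d(44) = 6, d(45) = 6, d(46) = 4, d(47) = 2, d(48) = 10, d(49) = 3, d(50) = 6, d(51) = 4, d(52) = 6, d(53) = 2, d(54) = 8, d(55) = 4, d(56) = 8, d(57) = 4, d(58) = 4, d(59) = 2, d(60) = 12, d(61) = 2, d(62) = 4, d(63) = 6, d(64) = 7, d(65) = 4, d(66) = 8, d(67) = 2, d(68) = 6, d(69) = 4, d(70) = 8, d(71) = 2, d(72) = 12, d(73) = 2, d(74) = 4, d(75) = 6, d(76) = 6, d(77) = 4, d(78) = 8, d(79) = 2, d(80) = 10, d(81) = 5, d(82) = 4, d(83) = 2. Summing all 83 values: 379. (Dirichlet's divisor formula: Σ_{n ≤ x} d(n) = x ln(x) + (2γ − 1) x + O(√x). For x = 83, the asymptotic estimate is ≈ 379.58.)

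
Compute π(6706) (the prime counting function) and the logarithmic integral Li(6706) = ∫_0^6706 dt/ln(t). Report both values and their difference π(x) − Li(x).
π(6706) = 865;  Li(6706) ≈ 881.04;  π(x) − Li(x) ≈ -16.04.

Direct count of primes ≤ 6706 gives π(6706) = 865. Numerical evaluation of the logarithmic integral gives Li(6706) ≈ 881.04. The difference π(x) − Li(x) ≈ -16.04 is typically negative for small/moderate x (Li(x) overestimates), though Littlewood's theorem shows this sign changes infinitely often.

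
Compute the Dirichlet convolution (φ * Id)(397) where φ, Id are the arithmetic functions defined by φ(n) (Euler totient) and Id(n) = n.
(φ * Id)(397) = 793

Divisors of 397: [1, 397]. For each d | 397:
  d = 1: φ(1) · Id(397/1) = 1 · 397 = 397
  d = 397: φ(397) · Id(397/397) = 396 · 1 = 396
Summing: (φ * Id)(397) = 397 + 396 = 793.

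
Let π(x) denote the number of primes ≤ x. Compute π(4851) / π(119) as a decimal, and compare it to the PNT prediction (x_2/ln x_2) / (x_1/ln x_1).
π(4851)/π(119) = 650/30 ≈ 21.6667;  PNT prediction ≈ 22.9552.

π(119) = 30 and π(4851) = 650, so π(4851)/π(119) ≈ 21.6667. The PNT-predicted ratio is (4851/ln(4851)) / (119/ln(119)) ≈ 22.9552. The two agree to within a few percent, as expected.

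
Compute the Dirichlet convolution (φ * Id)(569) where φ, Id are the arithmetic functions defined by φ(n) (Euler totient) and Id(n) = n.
(φ * Id)(569) = 1137

Divisors of 569: [1, 569]. For each d | 569:
  d = 1: φ(1) · Id(569/1) = 1 · 569 = 569
  d = 569: φ(569) · Id(569/569) = 568 · 1 = 568
Summing: (φ * Id)(569) = 569 + 568 = 1137.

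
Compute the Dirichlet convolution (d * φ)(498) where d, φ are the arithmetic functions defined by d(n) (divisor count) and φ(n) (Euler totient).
(d * φ)(498) = 1008

Divisors of 498: [1, 2, 3, 6, 83, 166, 249, 498]. For each d | 498:
  d = 1: d(1) · φ(498/1) = 1 · 164 = 164
  d = 2: d(2) · φ(498/2) = 2 · 164 = 328
  d = 3: d(3) · φ(498/3) = 2 · 82 = 164
  d = 6: d(6) · φ(498/6) = 4 · 82 = 328
  d = 83: d(83) · φ(498/83) = 2 · 2 = 4
  d = 166: d(166) · φ(498/166) = 4 · 2 = 8
  d = 249: d(249) · φ(498/249) = 4 · 1 = 4
  d = 498: d(498) · φ(498/498) = 8 · 1 = 8
Summing: (d * φ)(498) = 164 + 328 + 164 + 328 + 4 + 8 + 4 + 8 = 1008.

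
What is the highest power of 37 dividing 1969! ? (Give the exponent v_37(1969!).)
v_37(1969!) = 54

Legendre's formula: v_p(n!) = Σ_{k ≥ 1} ⌊n / p^k⌋. For p = 37, n = 1969, the terms are:
  ⌊1969/37^1⌋ = ⌊1969/37⌋ = 53
  ⌊1969/37^2⌋ = ⌊1969/1369⌋ = 1
(the next term ⌊1969/37^3⌋ = 0, terminating the sum). Summing: v_37(1969!) = 53 + 1 = 54.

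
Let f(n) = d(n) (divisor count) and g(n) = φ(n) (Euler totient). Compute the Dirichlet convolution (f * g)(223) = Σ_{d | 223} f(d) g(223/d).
(d * φ)(223) = 224

Divisors of 223: [1, 223]. For each d | 223:
  d = 1: d(1) · φ(223/1) = 1 · 222 = 222
  d = 223: d(223) · φ(223/223) = 2 · 1 = 2
Summing: (d * φ)(223) = 222 + 2 = 224.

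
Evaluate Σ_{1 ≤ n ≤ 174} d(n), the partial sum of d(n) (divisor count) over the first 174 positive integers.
Σ_{n ≤ 174} d(n) = 927

Compute d(n) for each 1 ≤ n ≤ 174: d(1) = 1, d(2) = 2, d(3) = 2, d(4) = 3, d(5) = 2, d(6) = 4, d(7) = 2, d(8) = 4, d(9) = 3, d(10) = 4, d(11) = 2, d(12) = 6, d(13) = 2, d(14) = 4, d(15) = 4, d(16) = 5, d(17) = 2, d(18) = 6, d(19) = 2, d(20) = 6, d(21) = 4, d(22) = 4, d(23) = 2, d(24) = 8, d(25) = 3, d(26) = 4, d(27) = 4, d(28) = 6, d(29) = 2, d(30) = 8, d(31) = 2, d(32) = 6, d(33) = 4, d(34) = 4, d(35) = 4, d(36) = 9, d(37) = 2, d(38) = 4, d(39) = 4, d(40) = 8, d(41) = 2, d(42) = 8, d(43) = 2, d(44) = 6, d(45) = 6, d(46) = 4, d(47) = 2, d(48) = 10, d(49) = 3, d(50) = 6, d(51) = 4, d(52) = 6, d(53) = 2, d(54) = 8, d(55) = 4, d(56) = 8, d(57) = 4, d(58) = 4, d(59) = 2, d(60) = 12, d(61) = 2, d(62) = 4, d(63) = 6, d(64) = 7, d(65) = 4, d(66) = 8, d(67) = 2, d(68) = 6, d(69) = 4, d(70) = 8, d(71) = 2, d(72) = 12, d(73) = 2, d(74) = 4, d(75) = 6, d(76) = 6, d(77) = 4, d(78) = 8, d(79) = 2, d(80) = 10, d(81) = 5, d(82) = 4, d(83) = 2, d(84) = 12, d(85) = 4, d(86) = 4, d(87) = 4, d(88) = 8, d(89) = 2, d(90) = 12, d(91) = 4, d(92) = 6, d(93) = 4, d(94) = 4, d(95) = 4, d(96) = 12, d(97) = 2, d(98) = 6, d(99) = 6, d(100) = 9, d(101) = 2, d(102) = 8, d(103) = 2, d(104) = 8, d(105) = 8, d(106) = 4, d(107) = 2, d(108) = 12, d(109) = 2, d(110) = 8, d(111) = 4, d(112) = 10, d(113) = 2, d(114) = 8, d(115) = 4, d(116) = 6, d(117) = 6, d(118) = 4, d(119) = 4, d(120) = 16, d(121) = 3, d(122) = 4, d(123) = 4, d(124) = 6, d(125) = 4, d(126) = 12, d(127) = 2, d(128) = 8, d(129) = 4, d(130) = 8, d(131) = 2, d(132) = 12, d(133) = 4, d(134) = 4, d(135) = 8, d(136) = 8, d(137) = 2, d(138) = 8, d(139) = 2, d(140) = 12, d(141) = 4, d(142) = 4, d(143) = 4, d(144) = 15, d(145) = 4, d(146) = 4, d(147) = 6, d(148) = 6, d(149) = 2, d(150) = 12, d(151) = 2, d(152) = 8, d(153) = 6, d(154) = 8, d(155) = 4, d(156) = 12, d(157) = 2, d(158) = 4, d(159) = 4, d(160) = 12, d(161) = 4, d(162) = 10, d(163) = 2, d(164) = 6, d(165) = 8, d(166) = 4, d(167) = 2, d(168) = 16, d(169) = 3, d(170) = 8, d(171) = 6, d(172) = 6, d(173) = 2, d(174) = 8. Summing all 174 values: 927. (Dirichlet's divisor formula: Σ_{n ≤ x} d(n) = x ln(x) + (2γ − 1) x + O(√x). For x = 174, the asymptotic estimate is ≈ 924.55.)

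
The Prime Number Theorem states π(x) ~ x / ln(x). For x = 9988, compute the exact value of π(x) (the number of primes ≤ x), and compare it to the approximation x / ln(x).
π(9988) = 1229;  x/ln(x) ≈ 1084.57;  relative error ≈ 11.75%.

Directly count primes up to 9988: π(9988) = 1229. The PNT approximation gives 9988/ln(9988) ≈ 9988/9.20914 ≈ 1084.57. Relative error (π(x) − x/ln(x)) / π(x) ≈ 11.75%; the approximation is known to undercount slightly (Li(x) is a better estimate).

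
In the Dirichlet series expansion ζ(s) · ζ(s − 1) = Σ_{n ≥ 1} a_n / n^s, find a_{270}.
σ(270) = 720

In the product (Σ m^0/m^s)(Σ k / k^s) = Σ (Σ_{d | n} d) / n^s, the coefficient of 1/n^s is σ(n) = Σ_{d | n} d. For n = 270, divisors are [1, 2, 3, 5, 6, 9, 10, 15, 18, 27, 30, 45, 54, 90, 135, 270]; summing: σ(270) = 720.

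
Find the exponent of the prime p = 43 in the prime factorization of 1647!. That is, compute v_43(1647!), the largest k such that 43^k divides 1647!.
v_43(1647!) = 38

Legendre's formula: v_p(n!) = Σ_{k ≥ 1} ⌊n / p^k⌋. For p = 43, n = 1647, the terms are:
  ⌊1647/43^1⌋ = ⌊1647/43⌋ = 38
(the next term ⌊1647/43^2⌋ = 0, terminating the sum). Summing: v_43(1647!) = 38 = 38.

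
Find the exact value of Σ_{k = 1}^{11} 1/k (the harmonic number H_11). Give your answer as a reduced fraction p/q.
H_11 = 83711/27720

Direct summation: H_11 = 1 + 1/2 + ... + 1/11. The least common denominator is lcm(1, ..., 11) = 27720; over this denominator the numerator is 27720 + 13860 + 9240 + 6930 + 5544 + 4620 + 3960 + 3465 + 3080 + 2772 + 2520 = 83711, so H_11 = 83711/27720 (already in lowest terms) ≈ 3.01988. (The PNT-adjacent estimate ln(11) + γ ≈ 2.97511 matches within O(1/n).)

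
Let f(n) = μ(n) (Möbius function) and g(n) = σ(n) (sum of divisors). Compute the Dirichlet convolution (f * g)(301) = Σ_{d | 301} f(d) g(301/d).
(μ * σ)(301) = 301

Divisors of 301: [1, 7, 43, 301]. For each d | 301:
  d = 1: μ(1) · σ(301/1) = 1 · 352 = 352
  d = 7: μ(7) · σ(301/7) = -1 · 44 = -44
  d = 43: μ(43) · σ(301/43) = -1 · 8 = -8
  d = 301: μ(301) · σ(301/301) = 1 · 1 = 1
Summing: (μ * σ)(301) = 352 + -44 + -8 + 1 = 301.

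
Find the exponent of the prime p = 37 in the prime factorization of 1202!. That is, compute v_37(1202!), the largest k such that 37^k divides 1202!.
v_37(1202!) = 32

Legendre's formula: v_p(n!) = Σ_{k ≥ 1} ⌊n / p^k⌋. For p = 37, n = 1202, the terms are:
  ⌊1202/37^1⌋ = ⌊1202/37⌋ = 32
(the next term ⌊1202/37^2⌋ = 0, terminating the sum). Summing: v_37(1202!) = 32 = 32.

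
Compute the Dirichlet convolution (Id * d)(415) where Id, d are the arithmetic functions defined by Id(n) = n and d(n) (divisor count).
(Id * d)(415) = 595

Divisors of 415: [1, 5, 83, 415]. For each d | 415:
  d = 1: Id(1) · d(415/1) = 1 · 4 = 4
  d = 5: Id(5) · d(415/5) = 5 · 2 = 10
  d = 83: Id(83) · d(415/83) = 83 · 2 = 166
  d = 415: Id(415) · d(415/415) = 415 · 1 = 415
Summing: (Id * d)(415) = 4 + 10 + 166 + 415 = 595.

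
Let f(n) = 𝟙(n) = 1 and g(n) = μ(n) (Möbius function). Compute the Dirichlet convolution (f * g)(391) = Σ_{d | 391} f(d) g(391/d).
(𝟙 * μ)(391) = 0

Divisors of 391: [1, 17, 23, 391]. For each d | 391:
  d = 1: 𝟙(1) · μ(391/1) = 1 · 1 = 1
  d = 17: 𝟙(17) · μ(391/17) = 1 · -1 = -1
  d = 23: 𝟙(23) · μ(391/23) = 1 · -1 = -1
  d = 391: 𝟙(391) · μ(391/391) = 1 · 1 = 1
Summing: (𝟙 * μ)(391) = 1 + -1 + -1 + 1 = 0.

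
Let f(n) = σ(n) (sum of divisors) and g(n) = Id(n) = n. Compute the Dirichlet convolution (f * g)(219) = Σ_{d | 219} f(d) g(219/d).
(σ * Id)(219) = 1029

Divisors of 219: [1, 3, 73, 219]. For each d | 219:
  d = 1: σ(1) · Id(219/1) = 1 · 219 = 219
  d = 3: σ(3) · Id(219/3) = 4 · 73 = 292
  d = 73: σ(73) · Id(219/73) = 74 · 3 = 222
  d = 219: σ(219) · Id(219/219) = 296 · 1 = 296
Summing: (σ * Id)(219) = 219 + 292 + 222 + 296 = 1029.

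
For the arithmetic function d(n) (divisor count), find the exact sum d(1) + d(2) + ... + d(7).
Σ_{n ≤ 7} d(n) = 16

Compute d(n) for each 1 ≤ n ≤ 7: d(1) = 1, d(2) = 2, d(3) = 2, d(4) = 3, d(5) = 2, d(6) = 4, d(7) = 2. Summing all 7 values: 16. (Dirichlet's divisor formula: Σ_{n ≤ x} d(n) = x ln(x) + (2γ − 1) x + O(√x). For x = 7, the asymptotic estimate is ≈ 14.70.)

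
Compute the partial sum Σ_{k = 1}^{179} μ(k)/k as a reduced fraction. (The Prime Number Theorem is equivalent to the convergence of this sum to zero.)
Σ μ(k)/k = -144087981517635476714028475868546320125145063113926500300851703048561/29819592777931214269172453467810429868925511217482600306406141434158090

Values of μ(k) for 1 ≤ k ≤ 179: μ(1) = 1, μ(2) = -1, μ(3) = -1, μ(5) = -1, μ(6) = 1, μ(7) = -1, μ(10) = 1, μ(11) = -1, μ(13) = -1, μ(14) = 1, μ(15) = 1, μ(17) = -1, μ(19) = -1, μ(21) = 1, μ(22) = 1, μ(23) = -1, μ(26) = 1, μ(29) = -1, μ(30) = -1, μ(31) = -1, μ(33) = 1, μ(34) = 1, μ(35) = 1, μ(37) = -1, μ(38) = 1, μ(39) = 1, μ(41) = -1, μ(42) = -1, μ(43) = -1, μ(46) = 1, μ(47) = -1, μ(51) = 1, μ(53) = -1, μ(55) = 1, μ(57) = 1, μ(58) = 1, μ(59) = -1, μ(61) = -1, μ(62) = 1, μ(65) = 1, μ(66) = -1, μ(67) = -1, μ(69) = 1, μ(70) = -1, μ(71) = -1, μ(73) = -1, μ(74) = 1, μ(77) = 1, μ(78) = -1, μ(79) = -1, μ(82) = 1, μ(83) = -1, μ(85) = 1, μ(86) = 1, μ(87) = 1, μ(89) = -1, μ(91) = 1, μ(93) = 1, μ(94) = 1, μ(95) = 1, μ(97) = -1, μ(101) = -1, μ(102) = -1, μ(103) = -1, μ(105) = -1, μ(106) = 1, μ(107) = -1, μ(109) = -1, μ(110) = -1, μ(111) = 1, μ(113) = -1, μ(114) = -1, μ(115) = 1, μ(118) = 1, μ(119) = 1, μ(122) = 1, μ(123) = 1, μ(127) = -1, μ(129) = 1, μ(130) = -1, μ(131) = -1, μ(133) = 1, μ(134) = 1, μ(137) = -1, μ(138) = -1, μ(139) = -1, μ(141) = 1, μ(142) = 1, μ(143) = 1, μ(145) = 1, μ(146) = 1, μ(149) = -1, μ(151) = -1, μ(154) = -1, μ(155) = 1, μ(157) = -1, μ(158) = 1, μ(159) = 1, μ(161) = 1, μ(163) = -1, μ(165) = -1, μ(166) = 1, μ(167) = -1, μ(170) = -1, μ(173) = -1, μ(174) = -1, μ(177) = 1, μ(178) = 1, μ(179) = -1, with μ = 0 on non-squarefree integers. Summing μ(k)/k for k where μ(k) ≠ 0 gives -144087981517635476714028475868546320125145063113926500300851703048561/29819592777931214269172453467810429868925511217482600306406141434158090 ≈ -0.0048. (PNT ⟺ this sum → 0 as n → ∞.)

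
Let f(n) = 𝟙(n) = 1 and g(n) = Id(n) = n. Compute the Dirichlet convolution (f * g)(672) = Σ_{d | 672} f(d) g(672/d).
(𝟙 * Id)(672) = 2016

Divisors of 672: [1, 2, 3, 4, 6, 7, 8, 12, 14, 16, 21, 24, 28, 32, 42, 48, 56, 84, 96, 112, 168, 224, 336, 672]. For each d | 672:
  d = 1: 𝟙(1) · Id(672/1) = 1 · 672 = 672
  d = 2: 𝟙(2) · Id(672/2) = 1 · 336 = 336
  d = 3: 𝟙(3) · Id(672/3) = 1 · 224 = 224
  d = 4: 𝟙(4) · Id(672/4) = 1 · 168 = 168
  d = 6: 𝟙(6) · Id(672/6) = 1 · 112 = 112
  d = 7: 𝟙(7) · Id(672/7) = 1 · 96 = 96
  d = 8: 𝟙(8) · Id(672/8) = 1 · 84 = 84
  d = 12: 𝟙(12) · Id(672/12) = 1 · 56 = 56
  d = 14: 𝟙(14) · Id(672/14) = 1 · 48 = 48
  d = 16: 𝟙(16) · Id(672/16) = 1 · 42 = 42
  d = 21: 𝟙(21) · Id(672/21) = 1 · 32 = 32
  d = 24: 𝟙(24) · Id(672/24) = 1 · 28 = 28
  d = 28: 𝟙(28) · Id(672/28) = 1 · 24 = 24
  d = 32: 𝟙(32) · Id(672/32) = 1 · 21 = 21
  d = 42: 𝟙(42) · Id(672/42) = 1 · 16 = 16
  d = 48: 𝟙(48) · Id(672/48) = 1 · 14 = 14
  d = 56: 𝟙(56) · Id(672/56) = 1 · 12 = 12
  d = 84: 𝟙(84) · Id(672/84) = 1 · 8 = 8
  d = 96: 𝟙(96) · Id(672/96) = 1 · 7 = 7
  d = 112: 𝟙(112) · Id(672/112) = 1 · 6 = 6
  d = 168: 𝟙(168) · Id(672/168) = 1 · 4 = 4
  d = 224: 𝟙(224) · Id(672/224) = 1 · 3 = 3
  d = 336: 𝟙(336) · Id(672/336) = 1 · 2 = 2
  d = 672: 𝟙(672) · Id(672/672) = 1 · 1 = 1
Summing: (𝟙 * Id)(672) = 672 + 336 + 224 + 168 + 112 + 96 + 84 + 56 + 48 + 42 + 32 + 28 + 24 + 21 + 16 + 14 + 12 + 8 + 7 + 6 + 4 + 3 + 2 + 1 = 2016.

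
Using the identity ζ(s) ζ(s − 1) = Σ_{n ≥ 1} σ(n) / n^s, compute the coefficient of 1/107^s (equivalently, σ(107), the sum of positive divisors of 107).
σ(107) = 108

In the product (Σ m^0/m^s)(Σ k / k^s) = Σ (Σ_{d | n} d) / n^s, the coefficient of 1/n^s is σ(n) = Σ_{d | n} d. For n = 107, divisors are [1, 107]; summing: σ(107) = 108.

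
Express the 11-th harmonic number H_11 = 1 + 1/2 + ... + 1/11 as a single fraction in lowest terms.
H_11 = 83711/27720

Direct summation: H_11 = 1 + 1/2 + ... + 1/11. The least common denominator is lcm(1, ..., 11) = 27720; over this denominator the numerator is 27720 + 13860 + 9240 + 6930 + 5544 + 4620 + 3960 + 3465 + 3080 + 2772 + 2520 = 83711, so H_11 = 83711/27720 (already in lowest terms) ≈ 3.01988. (The PNT-adjacent estimate ln(11) + γ ≈ 2.97511 matches within O(1/n).)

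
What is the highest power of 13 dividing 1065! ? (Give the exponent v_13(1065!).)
v_13(1065!) = 87

Legendre's formula: v_p(n!) = Σ_{k ≥ 1} ⌊n / p^k⌋. For p = 13, n = 1065, the terms are:
  ⌊1065/13^1⌋ = ⌊1065/13⌋ = 81
  ⌊1065/13^2⌋ = ⌊1065/169⌋ = 6
(the next term ⌊1065/13^3⌋ = 0, terminating the sum). Summing: v_13(1065!) = 81 + 6 = 87.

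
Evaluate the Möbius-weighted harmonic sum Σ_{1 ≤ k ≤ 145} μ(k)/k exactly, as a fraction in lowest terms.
Σ μ(k)/k = 21902975338172457649793319236190033588273978079735884/1669107775099865011251538855274990009561055775533405515

Values of μ(k) for 1 ≤ k ≤ 145: μ(1) = 1, μ(2) = -1, μ(3) = -1, μ(5) = -1, μ(6) = 1, μ(7) = -1, μ(10) = 1, μ(11) = -1, μ(13) = -1, μ(14) = 1, μ(15) = 1, μ(17) = -1, μ(19) = -1, μ(21) = 1, μ(22) = 1, μ(23) = -1, μ(26) = 1, μ(29) = -1, μ(30) = -1, μ(31) = -1, μ(33) = 1, μ(34) = 1, μ(35) = 1, μ(37) = -1, μ(38) = 1, μ(39) = 1, μ(41) = -1, μ(42) = -1, μ(43) = -1, μ(46) = 1, μ(47) = -1, μ(51) = 1, μ(53) = -1, μ(55) = 1, μ(57) = 1, μ(58) = 1, μ(59) = -1, μ(61) = -1, μ(62) = 1, μ(65) = 1, μ(66) = -1, μ(67) = -1, μ(69) = 1, μ(70) = -1, μ(71) = -1, μ(73) = -1, μ(74) = 1, μ(77) = 1, μ(78) = -1, μ(79) = -1, μ(82) = 1, μ(83) = -1, μ(85) = 1, μ(86) = 1, μ(87) = 1, μ(89) = -1, μ(91) = 1, μ(93) = 1, μ(94) = 1, μ(95) = 1, μ(97) = -1, μ(101) = -1, μ(102) = -1, μ(103) = -1, μ(105) = -1, μ(106) = 1, μ(107) = -1, μ(109) = -1, μ(110) = -1, μ(111) = 1, μ(113) = -1, μ(114) = -1, μ(115) = 1, μ(118) = 1, μ(119) = 1, μ(122) = 1, μ(123) = 1, μ(127) = -1, μ(129) = 1, μ(130) = -1, μ(131) = -1, μ(133) = 1, μ(134) = 1, μ(137) = -1, μ(138) = -1, μ(139) = -1, μ(141) = 1, μ(142) = 1, μ(143) = 1, μ(145) = 1, with μ = 0 on non-squarefree integers. Summing μ(k)/k for k where μ(k) ≠ 0 gives 21902975338172457649793319236190033588273978079735884/1669107775099865011251538855274990009561055775533405515 ≈ 0.0131. (PNT ⟺ this sum → 0 as n → ∞.)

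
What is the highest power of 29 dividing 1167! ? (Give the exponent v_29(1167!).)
v_29(1167!) = 41

Legendre's formula: v_p(n!) = Σ_{k ≥ 1} ⌊n / p^k⌋. For p = 29, n = 1167, the terms are:
  ⌊1167/29^1⌋ = ⌊1167/29⌋ = 40
  ⌊1167/29^2⌋ = ⌊1167/841⌋ = 1
(the next term ⌊1167/29^3⌋ = 0, terminating the sum). Summing: v_29(1167!) = 40 + 1 = 41.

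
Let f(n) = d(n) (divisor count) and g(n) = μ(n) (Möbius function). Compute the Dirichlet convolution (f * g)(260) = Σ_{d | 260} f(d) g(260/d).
(d * μ)(260) = 1

Divisors of 260: [1, 2, 4, 5, 10, 13, 20, 26, 52, 65, 130, 260]. For each d | 260:
  d = 1: d(1) · μ(260/1) = 1 · 0 = 0
  d = 2: d(2) · μ(260/2) = 2 · -1 = -2
  d = 4: d(4) · μ(260/4) = 3 · 1 = 3
  d = 5: d(5) · μ(260/5) = 2 · 0 = 0
  d = 10: d(10) · μ(260/10) = 4 · 1 = 4
  d = 13: d(13) · μ(260/13) = 2 · 0 = 0
  d = 20: d(20) · μ(260/20) = 6 · -1 = -6
  d = 26: d(26) · μ(260/26) = 4 · 1 = 4
  d = 52: d(52) · μ(260/52) = 6 · -1 = -6
  d = 65: d(65) · μ(260/65) = 4 · 0 = 0
  d = 130: d(130) · μ(260/130) = 8 · -1 = -8
  d = 260: d(260) · μ(260/260) = 12 · 1 = 12
Summing: (d * μ)(260) = 0 + -2 + 3 + 0 + 4 + 0 + -6 + 4 + -6 + 0 + -8 + 12 = 1.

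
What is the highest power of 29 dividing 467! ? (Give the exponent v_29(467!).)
v_29(467!) = 16

Legendre's formula: v_p(n!) = Σ_{k ≥ 1} ⌊n / p^k⌋. For p = 29, n = 467, the terms are:
  ⌊467/29^1⌋ = ⌊467/29⌋ = 16
(the next term ⌊467/29^2⌋ = 0, terminating the sum). Summing: v_29(467!) = 16 = 16.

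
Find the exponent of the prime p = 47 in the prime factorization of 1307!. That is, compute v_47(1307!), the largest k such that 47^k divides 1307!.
v_47(1307!) = 27

Legendre's formula: v_p(n!) = Σ_{k ≥ 1} ⌊n / p^k⌋. For p = 47, n = 1307, the terms are:
  ⌊1307/47^1⌋ = ⌊1307/47⌋ = 27
(the next term ⌊1307/47^2⌋ = 0, terminating the sum). Summing: v_47(1307!) = 27 = 27.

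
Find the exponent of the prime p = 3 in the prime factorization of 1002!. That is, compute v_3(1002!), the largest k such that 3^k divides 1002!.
v_3(1002!) = 499

Legendre's formula: v_p(n!) = Σ_{k ≥ 1} ⌊n / p^k⌋. For p = 3, n = 1002, the terms are:
  ⌊1002/3^1⌋ = ⌊1002/3⌋ = 334
  ⌊1002/3^2⌋ = ⌊1002/9⌋ = 111
  ⌊1002/3^3⌋ = ⌊1002/27⌋ = 37
  ⌊1002/3^4⌋ = ⌊1002/81⌋ = 12
  ⌊1002/3^5⌋ = ⌊1002/243⌋ = 4
  ⌊1002/3^6⌋ = ⌊1002/729⌋ = 1
(the next term ⌊1002/3^7⌋ = 0, terminating the sum). Summing: v_3(1002!) = 334 + 111 + 37 + 12 + 4 + 1 = 499.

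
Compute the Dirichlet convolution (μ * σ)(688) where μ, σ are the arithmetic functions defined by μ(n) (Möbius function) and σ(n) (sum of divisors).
(μ * σ)(688) = 688

Divisors of 688: [1, 2, 4, 8, 16, 43, 86, 172, 344, 688]. For each d | 688:
  d = 1: μ(1) · σ(688/1) = 1 · 1364 = 1364
  d = 2: μ(2) · σ(688/2) = -1 · 660 = -660
  d = 4: μ(4) · σ(688/4) = 0 · 308 = 0
  d = 8: μ(8) · σ(688/8) = 0 · 132 = 0
  d = 16: μ(16) · σ(688/16) = 0 · 44 = 0
  d = 43: μ(43) · σ(688/43) = -1 · 31 = -31
  d = 86: μ(86) · σ(688/86) = 1 · 15 = 15
  d = 172: μ(172) · σ(688/172) = 0 · 7 = 0
  d = 344: μ(344) · σ(688/344) = 0 · 3 = 0
  d = 688: μ(688) · σ(688/688) = 0 · 1 = 0
Summing: (μ * σ)(688) = 1364 + -660 + 0 + 0 + 0 + -31 + 15 + 0 + 0 + 0 = 688.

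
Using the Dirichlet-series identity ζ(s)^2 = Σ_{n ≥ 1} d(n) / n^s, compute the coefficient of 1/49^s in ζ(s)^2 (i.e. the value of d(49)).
d(49) = 3

ζ(s)^2 = (Σ 1/m^s)(Σ 1/k^s). The coefficient of 1/n^s in the product is the number of ordered pairs (m, k) with mk = n, which equals d(n). For n = 49, divisors are [1, 7, 49], so d(49) = 3.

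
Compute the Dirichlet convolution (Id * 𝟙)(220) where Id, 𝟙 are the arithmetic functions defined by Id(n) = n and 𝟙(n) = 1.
(Id * 𝟙)(220) = 504

Divisors of 220: [1, 2, 4, 5, 10, 11, 20, 22, 44, 55, 110, 220]. For each d | 220:
  d = 1: Id(1) · 𝟙(220/1) = 1 · 1 = 1
  d = 2: Id(2) · 𝟙(220/2) = 2 · 1 = 2
  d = 4: Id(4) · 𝟙(220/4) = 4 · 1 = 4
  d = 5: Id(5) · 𝟙(220/5) = 5 · 1 = 5
  d = 10: Id(10) · 𝟙(220/10) = 10 · 1 = 10
  d = 11: Id(11) · 𝟙(220/11) = 11 · 1 = 11
  d = 20: Id(20) · 𝟙(220/20) = 20 · 1 = 20
  d = 22: Id(22) · 𝟙(220/22) = 22 · 1 = 22
  d = 44: Id(44) · 𝟙(220/44) = 44 · 1 = 44
  d = 55: Id(55) · 𝟙(220/55) = 55 · 1 = 55
  d = 110: Id(110) · 𝟙(220/110) = 110 · 1 = 110
  d = 220: Id(220) · 𝟙(220/220) = 220 · 1 = 220
Summing: (Id * 𝟙)(220) = 1 + 2 + 4 + 5 + 10 + 11 + 20 + 22 + 44 + 55 + 110 + 220 = 504.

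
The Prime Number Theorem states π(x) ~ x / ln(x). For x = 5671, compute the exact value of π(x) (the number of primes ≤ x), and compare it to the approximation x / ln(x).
π(5671) = 747;  x/ln(x) ≈ 656.13;  relative error ≈ 12.16%.

Directly count primes up to 5671: π(5671) = 747. The PNT approximation gives 5671/ln(5671) ≈ 5671/8.64312 ≈ 656.13. Relative error (π(x) − x/ln(x)) / π(x) ≈ 12.16%; the approximation is known to undercount slightly (Li(x) is a better estimate).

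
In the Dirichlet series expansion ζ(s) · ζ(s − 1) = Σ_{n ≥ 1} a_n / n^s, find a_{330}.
σ(330) = 864

In the product (Σ m^0/m^s)(Σ k / k^s) = Σ (Σ_{d | n} d) / n^s, the coefficient of 1/n^s is σ(n) = Σ_{d | n} d. For n = 330, divisors are [1, 2, 3, 5, 6, 10, 11, 15, 22, 30, 33, 55, 66, 110, 165, 330]; summing: σ(330) = 864.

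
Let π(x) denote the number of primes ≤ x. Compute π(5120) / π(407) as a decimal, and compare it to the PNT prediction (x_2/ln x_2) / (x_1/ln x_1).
π(5120)/π(407) = 685/79 ≈ 8.6709;  PNT prediction ≈ 8.8503.

π(407) = 79 and π(5120) = 685, so π(5120)/π(407) ≈ 8.6709. The PNT-predicted ratio is (5120/ln(5120)) / (407/ln(407)) ≈ 8.8503. The two agree to within a few percent, as expected.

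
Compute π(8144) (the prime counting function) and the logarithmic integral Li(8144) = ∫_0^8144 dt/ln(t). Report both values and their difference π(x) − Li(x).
π(8144) = 1022;  Li(8144) ≈ 1042.42;  π(x) − Li(x) ≈ -20.42.

Direct count of primes ≤ 8144 gives π(8144) = 1022. Numerical evaluation of the logarithmic integral gives Li(8144) ≈ 1042.42. The difference π(x) − Li(x) ≈ -20.42 is typically negative for small/moderate x (Li(x) overestimates), though Littlewood's theorem shows this sign changes infinitely often.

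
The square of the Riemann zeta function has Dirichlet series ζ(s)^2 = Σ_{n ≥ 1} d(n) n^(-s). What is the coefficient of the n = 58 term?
d(58) = 4

ζ(s)^2 = (Σ 1/m^s)(Σ 1/k^s). The coefficient of 1/n^s in the product is the number of ordered pairs (m, k) with mk = n, which equals d(n). For n = 58, divisors are [1, 2, 29, 58], so d(58) = 4.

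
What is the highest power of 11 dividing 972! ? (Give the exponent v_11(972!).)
v_11(972!) = 96

Legendre's formula: v_p(n!) = Σ_{k ≥ 1} ⌊n / p^k⌋. For p = 11, n = 972, the terms are:
  ⌊972/11^1⌋ = ⌊972/11⌋ = 88
  ⌊972/11^2⌋ = ⌊972/121⌋ = 8
(the next term ⌊972/11^3⌋ = 0, terminating the sum). Summing: v_11(972!) = 88 + 8 = 96.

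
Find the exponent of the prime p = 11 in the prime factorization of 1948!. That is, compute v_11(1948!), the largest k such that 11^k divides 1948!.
v_11(1948!) = 194

Legendre's formula: v_p(n!) = Σ_{k ≥ 1} ⌊n / p^k⌋. For p = 11, n = 1948, the terms are:
  ⌊1948/11^1⌋ = ⌊1948/11⌋ = 177
  ⌊1948/11^2⌋ = ⌊1948/121⌋ = 16
  ⌊1948/11^3⌋ = ⌊1948/1331⌋ = 1
(the next term ⌊1948/11^4⌋ = 0, terminating the sum). Summing: v_11(1948!) = 177 + 16 + 1 = 194.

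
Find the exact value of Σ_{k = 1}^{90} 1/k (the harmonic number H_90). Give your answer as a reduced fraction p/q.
H_90 = 3653182778990767589396015372875328285861/718766754945489455304472257065075294400

Direct summation: H_90 = 1 + 1/2 + ... + 1/90. The least common denominator is lcm(1, ..., 90) = 718766754945489455304472257065075294400; over this denominator the numerator is 718766754945489455304472257065075294400 + 359383377472744727652236128532537647200 + 239588918315163151768157419021691764800 + 179691688736372363826118064266268823600 + 143753350989097891060894451413015058880 + 119794459157581575884078709510845882400 + 102680964992212779329210322437867899200 + 89845844368186181913059032133134411800 + 79862972771721050589385806340563921600 + 71876675494548945530447225706507529440 + 65342432267771768664042932460461390400 + 59897229578790787942039354755422941200 + 55289750380422265792651712081928868800 + 51340482496106389664605161218933949600 + 47917783663032630353631483804338352960 + 44922922184093090956529516066567205900 + 42280397349734673841439544533239723200 + 39931486385860525294692903170281960800 + 37829829207657339752866960898161857600 + 35938337747274472765223612853253764720 + 34226988330737593109736774145955966400 + 32671216133885884332021466230230695200 + 31250728475890845882803141611525012800 + 29948614789395393971019677377711470600 + 28750670197819578212178890282603011776 + 27644875190211132896325856040964434400 + 26620990923907016863128602113521307200 + 25670241248053194832302580609466974800 + 24785060515361705355326629553968113600 + 23958891831516315176815741902169176480 + 23186024353080305009821685711776622400 + 22461461092046545478264758033283602950 + 21780810755923922888014310820153796800 + 21140198674867336920719772266619861600 + 20536192998442555865842064487573579840 + 19965743192930262647346451585140980400 + 19426128512040255548769520461218251200 + 18914914603828669876433480449080928800 + 18429916793474088597550570693976289600 + 17969168873637236382611806426626882360 + 17530896462085108665962737977196958400 + 17113494165368796554868387072977983200 + 16715505928964871053592378071280820800 + 16335608066942942166010733115115347600 + 15972594554344210117877161268112784320 + 15625364237945422941401570805762506400 + 15292909679691265006478133129044155200 + 14974307394697696985509838688855735300 + 14668709284601825618458617491123985600 + 14375335098909789106089445141301505888 + 14093465783244891280479848177746574400 + 13822437595105566448162928020482217200 + 13561636885763951986876835038963684800 + 13310495461953508431564301056760653600 + 13068486453554353732808586492092278080 + 12835120624026597416151290304733487400 + 12609943069219113250955653632720619200 + 12392530257680852677663314776984056800 + 12182487371957448394991055204492801600 + 11979445915758157588407870951084588240 + 11783061556483433693515938640411070400 + 11593012176540152504910842855888311200 + 11408996110245864369912258048651988800 + 11230730546023272739132379016641801475 + 11057950076084453158530342416385773760 + 10890405377961961444007155410076898400 + 10727862014111782914992123239777243200 + 10570099337433668460359886133309930800 + 10416909491963615294267713870508337600 + 10268096499221277932921032243786789920 + 10123475421767457116964397986832046400 + 9982871596465131323673225792570490200 + 9846119930760129524718798041987332800 + 9713064256020127774384760230609125600 + 9583556732606526070726296760867670592 + 9457457301914334938216740224540464400 + 9334633181110252666291847494351627200 + 9214958396737044298775285346988144800 + 9098313353740372851955345026140193600 + 8984584436818618191305903213313441180 + 8873663641302338954376200704507102400 + 8765448231042554332981368988598479200 + 8659840421029993437403280205603316800 + 8556747082684398277434193536488991600 + 8456079469946934768287908906647944640 + 8357752964482435526796189035640410400 + 8261686838453901785108876517989371200 + 8167804033471471083005366557557673800 + 8076030954443701744994070304101969600 + 7986297277172105058938580634056392160 = 3653182778990767589396015372875328285861, so H_90 = 3653182778990767589396015372875328285861/718766754945489455304472257065075294400 (already in lowest terms) ≈ 5.08257. (The PNT-adjacent estimate ln(90) + γ ≈ 5.07703 matches within O(1/n).)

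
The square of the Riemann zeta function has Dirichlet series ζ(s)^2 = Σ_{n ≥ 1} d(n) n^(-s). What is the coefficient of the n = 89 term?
d(89) = 2

ζ(s)^2 = (Σ 1/m^s)(Σ 1/k^s). The coefficient of 1/n^s in the product is the number of ordered pairs (m, k) with mk = n, which equals d(n). For n = 89, divisors are [1, 89], so d(89) = 2.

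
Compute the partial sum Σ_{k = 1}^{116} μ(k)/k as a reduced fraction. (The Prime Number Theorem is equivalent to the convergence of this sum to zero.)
Σ μ(k)/k = -11695632086357284237991577642263648122717789/451572209148822968402074375593480892761066957

Values of μ(k) for 1 ≤ k ≤ 116: μ(1) = 1, μ(2) = -1, μ(3) = -1, μ(5) = -1, μ(6) = 1, μ(7) = -1, μ(10) = 1, μ(11) = -1, μ(13) = -1, μ(14) = 1, μ(15) = 1, μ(17) = -1, μ(19) = -1, μ(21) = 1, μ(22) = 1, μ(23) = -1, μ(26) = 1, μ(29) = -1, μ(30) = -1, μ(31) = -1, μ(33) = 1, μ(34) = 1, μ(35) = 1, μ(37) = -1, μ(38) = 1, μ(39) = 1, μ(41) = -1, μ(42) = -1, μ(43) = -1, μ(46) = 1, μ(47) = -1, μ(51) = 1, μ(53) = -1, μ(55) = 1, μ(57) = 1, μ(58) = 1, μ(59) = -1, μ(61) = -1, μ(62) = 1, μ(65) = 1, μ(66) = -1, μ(67) = -1, μ(69) = 1, μ(70) = -1, μ(71) = -1, μ(73) = -1, μ(74) = 1, μ(77) = 1, μ(78) = -1, μ(79) = -1, μ(82) = 1, μ(83) = -1, μ(85) = 1, μ(86) = 1, μ(87) = 1, μ(89) = -1, μ(91) = 1, μ(93) = 1, μ(94) = 1, μ(95) = 1, μ(97) = -1, μ(101) = -1, μ(102) = -1, μ(103) = -1, μ(105) = -1, μ(106) = 1, μ(107) = -1, μ(109) = -1, μ(110) = -1, μ(111) = 1, μ(113) = -1, μ(114) = -1, μ(115) = 1, with μ = 0 on non-squarefree integers. Summing μ(k)/k for k where μ(k) ≠ 0 gives -11695632086357284237991577642263648122717789/451572209148822968402074375593480892761066957 ≈ -0.0259. (PNT ⟺ this sum → 0 as n → ∞.)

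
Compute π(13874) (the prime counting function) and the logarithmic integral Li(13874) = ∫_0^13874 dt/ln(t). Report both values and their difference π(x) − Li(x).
π(13874) = 1638;  Li(13874) ≈ 1659.05;  π(x) − Li(x) ≈ -21.05.

Direct count of primes ≤ 13874 gives π(13874) = 1638. Numerical evaluation of the logarithmic integral gives Li(13874) ≈ 1659.05. The difference π(x) − Li(x) ≈ -21.05 is typically negative for small/moderate x (Li(x) overestimates), though Littlewood's theorem shows this sign changes infinitely often.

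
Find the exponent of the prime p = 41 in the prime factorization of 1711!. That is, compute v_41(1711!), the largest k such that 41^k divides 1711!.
v_41(1711!) = 42

Legendre's formula: v_p(n!) = Σ_{k ≥ 1} ⌊n / p^k⌋. For p = 41, n = 1711, the terms are:
  ⌊1711/41^1⌋ = ⌊1711/41⌋ = 41
  ⌊1711/41^2⌋ = ⌊1711/1681⌋ = 1
(the next term ⌊1711/41^3⌋ = 0, terminating the sum). Summing: v_41(1711!) = 41 + 1 = 42.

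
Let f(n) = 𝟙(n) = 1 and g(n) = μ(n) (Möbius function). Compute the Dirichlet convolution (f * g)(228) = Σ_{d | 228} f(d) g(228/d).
(𝟙 * μ)(228) = 0

Divisors of 228: [1, 2, 3, 4, 6, 12, 19, 38, 57, 76, 114, 228]. For each d | 228:
  d = 1: 𝟙(1) · μ(228/1) = 1 · 0 = 0
  d = 2: 𝟙(2) · μ(228/2) = 1 · -1 = -1
  d = 3: 𝟙(3) · μ(228/3) = 1 · 0 = 0
  d = 4: 𝟙(4) · μ(228/4) = 1 · 1 = 1
  d = 6: 𝟙(6) · μ(228/6) = 1 · 1 = 1
  d = 12: 𝟙(12) · μ(228/12) = 1 · -1 = -1
  d = 19: 𝟙(19) · μ(228/19) = 1 · 0 = 0
  d = 38: 𝟙(38) · μ(228/38) = 1 · 1 = 1
  d = 57: 𝟙(57) · μ(228/57) = 1 · 0 = 0
  d = 76: 𝟙(76) · μ(228/76) = 1 · -1 = -1
  d = 114: 𝟙(114) · μ(228/114) = 1 · -1 = -1
  d = 228: 𝟙(228) · μ(228/228) = 1 · 1 = 1
Summing: (𝟙 * μ)(228) = 0 + -1 + 0 + 1 + 1 + -1 + 0 + 1 + 0 + -1 + -1 + 1 = 0.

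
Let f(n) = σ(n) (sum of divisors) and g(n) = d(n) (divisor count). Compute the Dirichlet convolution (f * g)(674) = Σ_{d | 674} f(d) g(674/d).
(σ * d)(674) = 1700

Divisors of 674: [1, 2, 337, 674]. For each d | 674:
  d = 1: σ(1) · d(674/1) = 1 · 4 = 4
  d = 2: σ(2) · d(674/2) = 3 · 2 = 6
  d = 337: σ(337) · d(674/337) = 338 · 2 = 676
  d = 674: σ(674) · d(674/674) = 1014 · 1 = 1014
Summing: (σ * d)(674) = 4 + 6 + 676 + 1014 = 1700.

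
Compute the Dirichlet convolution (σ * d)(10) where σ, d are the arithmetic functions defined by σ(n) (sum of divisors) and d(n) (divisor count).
(σ * d)(10) = 40

Divisors of 10: [1, 2, 5, 10]. For each d | 10:
  d = 1: σ(1) · d(10/1) = 1 · 4 = 4
  d = 2: σ(2) · d(10/2) = 3 · 2 = 6
  d = 5: σ(5) · d(10/5) = 6 · 2 = 12
  d = 10: σ(10) · d(10/10) = 18 · 1 = 18
Summing: (σ * d)(10) = 4 + 6 + 12 + 18 = 40.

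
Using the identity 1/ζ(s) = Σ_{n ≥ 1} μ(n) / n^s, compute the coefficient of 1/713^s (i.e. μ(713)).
μ(713) = 1

Factor n = 713 = 23 · 31. μ(n) = 0 if any exponent ≥ 2 (not squarefree); otherwise μ(n) = (−1)^{ω(n)} where ω(n) is the number of distinct prime factors. Applying: μ(713) = 1.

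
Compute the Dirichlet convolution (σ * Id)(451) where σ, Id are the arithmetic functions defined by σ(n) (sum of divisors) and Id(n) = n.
(σ * Id)(451) = 1909

Divisors of 451: [1, 11, 41, 451]. For each d | 451:
  d = 1: σ(1) · Id(451/1) = 1 · 451 = 451
  d = 11: σ(11) · Id(451/11) = 12 · 41 = 492
  d = 41: σ(41) · Id(451/41) = 42 · 11 = 462
  d = 451: σ(451) · Id(451/451) = 504 · 1 = 504
Summing: (σ * Id)(451) = 451 + 492 + 462 + 504 = 1909.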